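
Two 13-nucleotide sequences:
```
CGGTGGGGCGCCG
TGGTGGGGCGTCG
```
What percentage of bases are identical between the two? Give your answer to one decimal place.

2 positions differ (1, 11), so 11 of 13 match: 11/13 = 84.62%.

84.6%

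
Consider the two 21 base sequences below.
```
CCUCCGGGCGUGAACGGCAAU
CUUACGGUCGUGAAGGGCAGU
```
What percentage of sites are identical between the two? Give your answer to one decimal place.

76.2%

5 positions differ (2, 4, 8, 15, 20), so 16 of 21 match: 16/21 = 76.19%.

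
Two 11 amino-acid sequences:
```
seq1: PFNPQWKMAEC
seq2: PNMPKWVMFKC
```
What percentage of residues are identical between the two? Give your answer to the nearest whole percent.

6 positions differ (2, 3, 5, 7, 9, 10), so 5 of 11 match: 5/11 = 45.45%.

45%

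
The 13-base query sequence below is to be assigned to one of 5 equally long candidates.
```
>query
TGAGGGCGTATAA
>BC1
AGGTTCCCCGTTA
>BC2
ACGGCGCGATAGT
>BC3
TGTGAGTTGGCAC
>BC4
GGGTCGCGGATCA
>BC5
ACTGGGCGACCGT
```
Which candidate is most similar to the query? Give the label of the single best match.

BC1 differs at 9 positions; BC2 differs at 9 positions; BC3 differs at 8 positions; BC4 differs at 6 positions; BC5 differs at 8 positions. The closest is BC4.

BC4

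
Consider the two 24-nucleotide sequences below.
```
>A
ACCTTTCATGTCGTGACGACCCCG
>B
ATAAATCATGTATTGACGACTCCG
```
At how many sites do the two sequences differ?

Mismatches (1-based): site 2: C→T; site 3: C→A; site 4: T→A; site 5: T→A; site 12: C→A; site 13: G→T; site 21: C→T.

7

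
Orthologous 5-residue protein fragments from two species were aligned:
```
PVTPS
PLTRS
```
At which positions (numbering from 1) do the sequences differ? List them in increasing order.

Differences at position 2 (V→L), position 4 (P→R).

2, 4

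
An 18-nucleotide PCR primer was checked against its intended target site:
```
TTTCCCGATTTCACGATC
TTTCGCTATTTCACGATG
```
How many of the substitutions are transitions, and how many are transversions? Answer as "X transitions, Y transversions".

0 transitions, 3 transversions

Mismatches (1-based):
position 5: C→G (pyrimidine→purine, transversion)
position 7: G→T (purine→pyrimidine, transversion)
position 18: C→G (pyrimidine→purine, transversion)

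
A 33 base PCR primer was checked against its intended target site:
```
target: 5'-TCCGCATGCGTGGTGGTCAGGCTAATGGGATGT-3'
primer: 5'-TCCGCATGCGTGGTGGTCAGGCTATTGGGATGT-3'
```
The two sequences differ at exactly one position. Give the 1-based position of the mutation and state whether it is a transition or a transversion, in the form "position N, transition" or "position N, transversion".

The sequences differ only at position 25: A→T (purine→pyrimidine), a transversion.

position 25, transversion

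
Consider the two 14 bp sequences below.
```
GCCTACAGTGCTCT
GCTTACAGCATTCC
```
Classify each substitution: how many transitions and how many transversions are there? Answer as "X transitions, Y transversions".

Transitions (purine↔purine or pyrimidine↔pyrimidine): 3 C→T, 9 T→C, 10 G→A, 11 C→T, 14 T→C.
Transversions (purine↔pyrimidine): none.

5 transitions, 0 transversions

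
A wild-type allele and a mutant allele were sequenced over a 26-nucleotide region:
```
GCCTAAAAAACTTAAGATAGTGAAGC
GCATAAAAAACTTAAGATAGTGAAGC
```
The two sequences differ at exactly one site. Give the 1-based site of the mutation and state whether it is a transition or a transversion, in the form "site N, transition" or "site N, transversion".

site 3, transversion

Site 3 changes C→A. C is a pyrimidine and A is a purine, so this is a transversion.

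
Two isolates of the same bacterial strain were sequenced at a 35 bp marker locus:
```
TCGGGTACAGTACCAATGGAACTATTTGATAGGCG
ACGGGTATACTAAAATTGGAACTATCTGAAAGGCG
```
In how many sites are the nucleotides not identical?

Comparing position by position, 8 sites differ: 1 (T/A), 8 (C/T), 10 (G/C), 13 (C/A), 14 (C/A), 16 (A/T), 26 (T/C), 30 (T/A).

8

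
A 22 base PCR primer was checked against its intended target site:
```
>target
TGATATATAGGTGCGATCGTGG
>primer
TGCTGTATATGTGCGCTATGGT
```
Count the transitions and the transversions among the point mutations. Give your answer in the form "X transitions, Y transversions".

1 transition, 7 transversions

Mismatches (1-based):
position 3: A→C (purine→pyrimidine, transversion)
position 5: A→G (purine→purine, transition)
position 10: G→T (purine→pyrimidine, transversion)
position 16: A→C (purine→pyrimidine, transversion)
position 18: C→A (pyrimidine→purine, transversion)
position 19: G→T (purine→pyrimidine, transversion)
position 20: T→G (pyrimidine→purine, transversion)
position 22: G→T (purine→pyrimidine, transversion)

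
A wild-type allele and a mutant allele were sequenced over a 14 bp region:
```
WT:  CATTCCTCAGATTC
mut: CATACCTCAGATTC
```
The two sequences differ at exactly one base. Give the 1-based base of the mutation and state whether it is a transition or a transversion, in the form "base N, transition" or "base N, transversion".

Base 4 changes T→A. T is a pyrimidine and A is a purine, so this is a transversion.

base 4, transversion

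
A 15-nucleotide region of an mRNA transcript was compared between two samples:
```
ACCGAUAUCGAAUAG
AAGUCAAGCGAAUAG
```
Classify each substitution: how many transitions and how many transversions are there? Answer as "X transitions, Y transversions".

Transitions (purine↔purine or pyrimidine↔pyrimidine): none.
Transversions (purine↔pyrimidine): 2 C→A, 3 C→G, 4 G→U, 5 A→C, 6 U→A, 8 U→G.

0 transitions, 6 transversions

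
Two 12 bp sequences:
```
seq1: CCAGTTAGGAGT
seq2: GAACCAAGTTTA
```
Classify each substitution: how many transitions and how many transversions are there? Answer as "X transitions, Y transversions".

Transitions (purine↔purine or pyrimidine↔pyrimidine): 5 T→C.
Transversions (purine↔pyrimidine): 1 C→G, 2 C→A, 4 G→C, 6 T→A, 9 G→T, 10 A→T, 11 G→T, 12 T→A.

1 transition, 8 transversions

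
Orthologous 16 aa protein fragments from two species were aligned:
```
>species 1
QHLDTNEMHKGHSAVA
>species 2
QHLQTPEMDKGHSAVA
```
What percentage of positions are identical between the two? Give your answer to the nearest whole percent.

81%

Mismatches at positions 4, 6, 9 (1-based): 3 of 16.
Identical positions: 13/16 = 81.25% → 81%.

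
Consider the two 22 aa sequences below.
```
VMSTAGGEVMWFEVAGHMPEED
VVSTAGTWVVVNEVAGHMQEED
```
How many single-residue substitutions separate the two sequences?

Mismatches (1-based): residue 2: M→V; residue 7: G→T; residue 8: E→W; residue 10: M→V; residue 11: W→V; residue 12: F→N; residue 19: P→Q.

7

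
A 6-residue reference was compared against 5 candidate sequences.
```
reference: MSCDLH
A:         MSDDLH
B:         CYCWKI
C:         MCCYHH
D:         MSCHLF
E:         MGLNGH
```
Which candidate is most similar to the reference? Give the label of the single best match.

A

Hamming distances to reference — A: 1; B: 5; C: 3; D: 2; E: 4.
Smallest is A with 1 mismatch.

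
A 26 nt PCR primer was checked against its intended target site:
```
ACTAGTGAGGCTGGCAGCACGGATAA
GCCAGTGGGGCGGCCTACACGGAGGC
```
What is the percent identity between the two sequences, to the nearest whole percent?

Mismatches at positions 1, 3, 8, 12, 14, 16, 17, 24, 25, 26 (1-based): 10 of 26.
Identical positions: 16/26 = 61.54% → 62%.

62%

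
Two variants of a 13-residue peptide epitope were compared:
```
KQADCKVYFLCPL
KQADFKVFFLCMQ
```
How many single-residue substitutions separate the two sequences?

4

The sequences differ at positions 5, 8, 12, 13 (1-based) — 4 in total.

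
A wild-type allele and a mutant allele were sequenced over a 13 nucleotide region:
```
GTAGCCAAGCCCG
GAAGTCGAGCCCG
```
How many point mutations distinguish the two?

3

The sequences differ at positions 2, 5, 7 (1-based) — 3 in total.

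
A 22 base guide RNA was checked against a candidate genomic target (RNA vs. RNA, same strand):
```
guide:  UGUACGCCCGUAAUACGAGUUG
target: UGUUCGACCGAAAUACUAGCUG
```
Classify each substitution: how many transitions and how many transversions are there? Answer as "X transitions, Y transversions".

Transitions (purine↔purine or pyrimidine↔pyrimidine): 20 U→C.
Transversions (purine↔pyrimidine): 4 A→U, 7 C→A, 11 U→A, 17 G→U.

1 transition, 4 transversions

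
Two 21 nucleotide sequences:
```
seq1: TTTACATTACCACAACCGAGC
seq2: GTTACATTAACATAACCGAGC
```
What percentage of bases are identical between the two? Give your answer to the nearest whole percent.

86%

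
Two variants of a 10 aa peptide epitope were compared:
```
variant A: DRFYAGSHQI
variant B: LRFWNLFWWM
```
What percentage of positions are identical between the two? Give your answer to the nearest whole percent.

20%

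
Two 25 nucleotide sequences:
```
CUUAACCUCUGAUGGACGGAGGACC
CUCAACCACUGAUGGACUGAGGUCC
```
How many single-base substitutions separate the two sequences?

Mismatches (1-based): position 3: U→C; position 8: U→A; position 18: G→U; position 23: A→U.

4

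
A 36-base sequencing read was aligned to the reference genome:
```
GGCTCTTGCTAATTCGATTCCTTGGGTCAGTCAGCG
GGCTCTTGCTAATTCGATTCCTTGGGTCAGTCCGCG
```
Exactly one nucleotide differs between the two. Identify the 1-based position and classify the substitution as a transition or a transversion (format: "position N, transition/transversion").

Position 33 changes A→C. A is a purine and C is a pyrimidine, so this is a transversion.

position 33, transversion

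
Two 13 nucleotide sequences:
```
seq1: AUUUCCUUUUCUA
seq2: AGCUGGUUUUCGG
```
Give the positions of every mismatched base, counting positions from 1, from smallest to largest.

2, 3, 5, 6, 12, 13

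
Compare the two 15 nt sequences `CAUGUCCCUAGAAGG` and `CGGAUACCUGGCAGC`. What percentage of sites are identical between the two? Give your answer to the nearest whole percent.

7 positions differ (2, 3, 4, 6, 10, 12, 15), so 8 of 15 match: 8/15 = 53.33%.

53%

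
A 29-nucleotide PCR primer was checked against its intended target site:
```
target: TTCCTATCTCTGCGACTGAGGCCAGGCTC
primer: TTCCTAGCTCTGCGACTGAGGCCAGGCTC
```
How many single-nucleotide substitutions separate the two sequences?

Mismatches (1-based): base 7: T→G.

1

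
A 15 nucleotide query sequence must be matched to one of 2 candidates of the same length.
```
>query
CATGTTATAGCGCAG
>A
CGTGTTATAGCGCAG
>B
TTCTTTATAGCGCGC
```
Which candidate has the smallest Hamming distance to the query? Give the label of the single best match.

A differs at 1 site; B differs at 6 sites. The closest is A.

A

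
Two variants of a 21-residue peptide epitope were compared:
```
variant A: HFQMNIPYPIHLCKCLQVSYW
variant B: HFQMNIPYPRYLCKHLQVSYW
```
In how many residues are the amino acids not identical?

3

Mismatches (1-based): residue 10: I→R; residue 11: H→Y; residue 15: C→H.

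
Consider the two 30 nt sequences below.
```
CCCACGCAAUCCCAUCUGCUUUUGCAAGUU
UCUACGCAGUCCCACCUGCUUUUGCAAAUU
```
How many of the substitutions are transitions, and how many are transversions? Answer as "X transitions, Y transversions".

5 transitions, 0 transversions

Mismatches (1-based):
position 1: C→U (pyrimidine→pyrimidine, transition)
position 3: C→U (pyrimidine→pyrimidine, transition)
position 9: A→G (purine→purine, transition)
position 15: U→C (pyrimidine→pyrimidine, transition)
position 28: G→A (purine→purine, transition)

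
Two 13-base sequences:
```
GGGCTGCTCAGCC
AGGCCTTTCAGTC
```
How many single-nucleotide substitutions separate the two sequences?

The sequences differ at positions 1, 5, 6, 7, 12 (1-based) — 5 in total.

5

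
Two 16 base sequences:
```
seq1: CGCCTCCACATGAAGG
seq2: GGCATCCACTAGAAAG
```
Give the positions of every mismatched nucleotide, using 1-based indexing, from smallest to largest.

1, 4, 10, 11, 15

Scanning 1-based: 1: C/G; 4: C/A; 10: A/T; 11: T/A; 15: G/A.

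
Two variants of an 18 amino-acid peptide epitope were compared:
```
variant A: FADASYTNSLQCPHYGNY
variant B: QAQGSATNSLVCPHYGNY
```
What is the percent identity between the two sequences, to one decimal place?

72.2%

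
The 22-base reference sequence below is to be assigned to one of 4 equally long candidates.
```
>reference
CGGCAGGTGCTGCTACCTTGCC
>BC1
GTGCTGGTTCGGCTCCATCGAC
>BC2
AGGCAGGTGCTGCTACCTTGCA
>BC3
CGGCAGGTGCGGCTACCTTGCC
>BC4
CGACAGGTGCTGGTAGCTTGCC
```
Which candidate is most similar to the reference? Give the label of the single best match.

BC3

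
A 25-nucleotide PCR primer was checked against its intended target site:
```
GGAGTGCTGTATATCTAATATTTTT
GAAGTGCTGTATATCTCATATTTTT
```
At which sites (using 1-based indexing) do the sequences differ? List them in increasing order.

Differences at site 2 (G→A), site 17 (A→C).

2, 17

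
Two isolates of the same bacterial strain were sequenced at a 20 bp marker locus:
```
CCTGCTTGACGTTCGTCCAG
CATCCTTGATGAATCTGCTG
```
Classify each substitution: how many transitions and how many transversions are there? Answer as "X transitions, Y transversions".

2 transitions, 7 transversions

Mismatches (1-based):
base 2: C→A (pyrimidine→purine, transversion)
base 4: G→C (purine→pyrimidine, transversion)
base 10: C→T (pyrimidine→pyrimidine, transition)
base 12: T→A (pyrimidine→purine, transversion)
base 13: T→A (pyrimidine→purine, transversion)
base 14: C→T (pyrimidine→pyrimidine, transition)
base 15: G→C (purine→pyrimidine, transversion)
base 17: C→G (pyrimidine→purine, transversion)
base 19: A→T (purine→pyrimidine, transversion)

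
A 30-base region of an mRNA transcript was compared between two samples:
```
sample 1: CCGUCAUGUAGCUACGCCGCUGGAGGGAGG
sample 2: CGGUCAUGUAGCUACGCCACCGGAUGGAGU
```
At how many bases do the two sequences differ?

5

Mismatches (1-based): base 2: C→G; base 19: G→A; base 21: U→C; base 25: G→U; base 30: G→U.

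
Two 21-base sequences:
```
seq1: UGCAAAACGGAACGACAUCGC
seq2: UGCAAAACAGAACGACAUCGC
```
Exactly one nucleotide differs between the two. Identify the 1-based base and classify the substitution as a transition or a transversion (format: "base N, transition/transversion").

base 9, transition

Base 9 changes G→A. G is a purine and A is a purine, so this is a transition.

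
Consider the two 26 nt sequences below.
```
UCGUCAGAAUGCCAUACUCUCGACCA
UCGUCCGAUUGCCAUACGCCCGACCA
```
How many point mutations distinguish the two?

The sequences differ at bases 6, 9, 18, 20 (1-based) — 4 in total.

4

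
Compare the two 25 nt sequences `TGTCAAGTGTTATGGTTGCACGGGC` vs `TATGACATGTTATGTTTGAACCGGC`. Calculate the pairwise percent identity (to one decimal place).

7 positions differ (2, 4, 6, 7, 15, 19, 22), so 18 of 25 match: 18/25 = 72%.

72.0%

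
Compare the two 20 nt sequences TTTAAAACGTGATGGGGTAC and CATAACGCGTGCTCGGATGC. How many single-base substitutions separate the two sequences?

8

The sequences differ at sites 1, 2, 6, 7, 12, 14, 17, 19 (1-based) — 8 in total.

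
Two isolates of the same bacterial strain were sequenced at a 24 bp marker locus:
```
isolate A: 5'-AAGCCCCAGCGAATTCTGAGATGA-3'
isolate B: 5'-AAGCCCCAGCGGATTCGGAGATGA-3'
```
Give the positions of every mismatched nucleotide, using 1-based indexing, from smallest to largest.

12, 17

Scanning 1-based: 12: A/G; 17: T/G.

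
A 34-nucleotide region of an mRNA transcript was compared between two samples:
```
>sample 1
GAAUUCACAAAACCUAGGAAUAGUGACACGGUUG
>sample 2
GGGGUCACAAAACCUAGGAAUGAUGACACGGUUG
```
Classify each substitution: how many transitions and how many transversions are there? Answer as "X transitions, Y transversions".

Mismatches (1-based):
site 2: A→G (purine→purine, transition)
site 3: A→G (purine→purine, transition)
site 4: U→G (pyrimidine→purine, transversion)
site 22: A→G (purine→purine, transition)
site 23: G→A (purine→purine, transition)

4 transitions, 1 transversion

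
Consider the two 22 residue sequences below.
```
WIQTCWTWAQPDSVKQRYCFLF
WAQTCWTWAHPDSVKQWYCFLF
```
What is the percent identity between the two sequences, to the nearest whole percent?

3 positions differ (2, 10, 17), so 19 of 22 match: 19/22 = 86.36%.

86%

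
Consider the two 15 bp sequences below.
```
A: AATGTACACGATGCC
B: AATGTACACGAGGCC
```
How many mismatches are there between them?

Mismatches (1-based): base 12: T→G.

1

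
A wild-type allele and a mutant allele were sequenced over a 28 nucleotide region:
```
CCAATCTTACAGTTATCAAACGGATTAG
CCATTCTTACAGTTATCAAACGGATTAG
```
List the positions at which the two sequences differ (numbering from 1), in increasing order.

4

Scanning 1-based: 4: A/T.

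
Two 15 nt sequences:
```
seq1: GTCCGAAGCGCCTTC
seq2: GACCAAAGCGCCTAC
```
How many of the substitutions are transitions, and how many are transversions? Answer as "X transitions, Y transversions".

1 transition, 2 transversions

Transitions (purine↔purine or pyrimidine↔pyrimidine): 5 G→A.
Transversions (purine↔pyrimidine): 2 T→A, 14 T→A.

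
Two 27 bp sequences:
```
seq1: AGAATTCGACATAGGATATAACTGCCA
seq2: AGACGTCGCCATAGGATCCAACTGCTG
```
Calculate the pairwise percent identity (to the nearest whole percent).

74%

Mismatches at positions 4, 5, 9, 18, 19, 26, 27 (1-based): 7 of 27.
Identical positions: 20/27 = 74.07% → 74%.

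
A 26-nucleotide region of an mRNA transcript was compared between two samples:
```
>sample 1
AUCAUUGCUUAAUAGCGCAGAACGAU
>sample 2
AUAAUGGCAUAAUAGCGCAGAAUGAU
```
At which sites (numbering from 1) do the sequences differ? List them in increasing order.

Scanning 1-based: 3: C/A; 6: U/G; 9: U/A; 23: C/U.

3, 6, 9, 23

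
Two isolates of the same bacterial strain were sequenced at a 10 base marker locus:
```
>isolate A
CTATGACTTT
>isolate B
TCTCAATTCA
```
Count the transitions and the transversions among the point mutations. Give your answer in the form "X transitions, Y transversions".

Transitions (purine↔purine or pyrimidine↔pyrimidine): 1 C→T, 2 T→C, 4 T→C, 5 G→A, 7 C→T, 9 T→C.
Transversions (purine↔pyrimidine): 3 A→T, 10 T→A.

6 transitions, 2 transversions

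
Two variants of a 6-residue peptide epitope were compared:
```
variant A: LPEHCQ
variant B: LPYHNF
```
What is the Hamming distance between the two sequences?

3

The sequences differ at residues 3, 5, 6 (1-based) — 3 in total.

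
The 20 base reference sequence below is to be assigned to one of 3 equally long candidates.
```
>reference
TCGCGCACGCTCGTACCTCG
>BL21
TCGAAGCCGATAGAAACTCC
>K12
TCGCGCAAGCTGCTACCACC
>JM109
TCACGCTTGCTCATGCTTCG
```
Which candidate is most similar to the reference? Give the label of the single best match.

Hamming distances to reference — BL21: 9; K12: 5; JM109: 6.
Smallest is K12 with 5 mismatches.

K12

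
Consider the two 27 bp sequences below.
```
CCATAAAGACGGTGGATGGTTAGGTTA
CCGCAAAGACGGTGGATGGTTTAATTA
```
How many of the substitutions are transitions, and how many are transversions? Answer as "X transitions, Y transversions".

4 transitions, 1 transversion

Mismatches (1-based):
position 3: A→G (purine→purine, transition)
position 4: T→C (pyrimidine→pyrimidine, transition)
position 22: A→T (purine→pyrimidine, transversion)
position 23: G→A (purine→purine, transition)
position 24: G→A (purine→purine, transition)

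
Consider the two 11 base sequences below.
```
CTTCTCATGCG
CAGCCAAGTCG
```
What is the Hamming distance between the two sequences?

6

Mismatches (1-based): position 2: T→A; position 3: T→G; position 5: T→C; position 6: C→A; position 8: T→G; position 9: G→T.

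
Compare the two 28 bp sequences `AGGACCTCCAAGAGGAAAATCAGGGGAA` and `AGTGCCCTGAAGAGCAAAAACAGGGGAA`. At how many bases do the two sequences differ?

Comparing position by position, 7 bases differ: 3 (G/T), 4 (A/G), 7 (T/C), 8 (C/T), 9 (C/G), 15 (G/C), 20 (T/A).

7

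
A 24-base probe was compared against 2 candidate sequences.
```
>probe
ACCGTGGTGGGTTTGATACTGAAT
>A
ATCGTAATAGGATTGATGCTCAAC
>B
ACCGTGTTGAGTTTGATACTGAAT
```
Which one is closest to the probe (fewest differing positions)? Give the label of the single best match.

Hamming distances to probe — A: 8; B: 2.
Smallest is B with 2 mismatches.

B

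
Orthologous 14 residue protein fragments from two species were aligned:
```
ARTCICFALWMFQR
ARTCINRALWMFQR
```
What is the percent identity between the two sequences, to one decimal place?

Mismatches at positions 6, 7 (1-based): 2 of 14.
Identical positions: 12/14 = 85.71% → 85.7%.

85.7%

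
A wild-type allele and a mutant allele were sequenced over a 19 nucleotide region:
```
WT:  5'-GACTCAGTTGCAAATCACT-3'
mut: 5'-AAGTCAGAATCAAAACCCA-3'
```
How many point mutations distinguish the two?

The sequences differ at bases 1, 3, 8, 9, 10, 15, 17, 19 (1-based) — 8 in total.

8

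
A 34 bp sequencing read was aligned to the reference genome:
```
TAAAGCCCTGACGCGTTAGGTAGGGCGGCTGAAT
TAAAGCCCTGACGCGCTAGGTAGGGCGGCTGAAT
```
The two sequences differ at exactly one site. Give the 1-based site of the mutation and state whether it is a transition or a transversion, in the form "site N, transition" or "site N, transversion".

site 16, transition

Site 16 changes T→C. T is a pyrimidine and C is a pyrimidine, so this is a transition.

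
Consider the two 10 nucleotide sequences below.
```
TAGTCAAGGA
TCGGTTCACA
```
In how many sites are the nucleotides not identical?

The sequences differ at sites 2, 4, 5, 6, 7, 8, 9 (1-based) — 7 in total.

7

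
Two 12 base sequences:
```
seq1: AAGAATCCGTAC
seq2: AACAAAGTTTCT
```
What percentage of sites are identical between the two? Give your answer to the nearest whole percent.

42%

7 positions differ (3, 6, 7, 8, 9, 11, 12), so 5 of 12 match: 5/12 = 41.67%.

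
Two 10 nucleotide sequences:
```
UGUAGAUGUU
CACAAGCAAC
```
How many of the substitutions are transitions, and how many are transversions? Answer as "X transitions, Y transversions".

8 transitions, 1 transversion

Transitions (purine↔purine or pyrimidine↔pyrimidine): 1 U→C, 2 G→A, 3 U→C, 5 G→A, 6 A→G, 7 U→C, 8 G→A, 10 U→C.
Transversions (purine↔pyrimidine): 9 U→A.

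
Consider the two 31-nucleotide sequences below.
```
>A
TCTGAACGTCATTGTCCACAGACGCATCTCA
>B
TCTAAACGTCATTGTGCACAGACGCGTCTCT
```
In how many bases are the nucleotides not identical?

Comparing position by position, 4 bases differ: 4 (G/A), 16 (C/G), 26 (A/G), 31 (A/T).

4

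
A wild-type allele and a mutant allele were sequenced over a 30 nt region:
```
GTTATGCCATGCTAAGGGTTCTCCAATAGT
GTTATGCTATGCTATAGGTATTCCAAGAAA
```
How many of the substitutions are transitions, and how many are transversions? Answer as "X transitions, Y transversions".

Mismatches (1-based):
base 8: C→T (pyrimidine→pyrimidine, transition)
base 15: A→T (purine→pyrimidine, transversion)
base 16: G→A (purine→purine, transition)
base 20: T→A (pyrimidine→purine, transversion)
base 21: C→T (pyrimidine→pyrimidine, transition)
base 27: T→G (pyrimidine→purine, transversion)
base 29: G→A (purine→purine, transition)
base 30: T→A (pyrimidine→purine, transversion)

4 transitions, 4 transversions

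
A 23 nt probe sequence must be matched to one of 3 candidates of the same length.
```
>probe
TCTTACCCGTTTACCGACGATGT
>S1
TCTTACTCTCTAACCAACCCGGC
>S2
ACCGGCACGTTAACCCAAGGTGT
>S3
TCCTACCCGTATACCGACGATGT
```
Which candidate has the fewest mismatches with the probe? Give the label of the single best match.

S1 differs at 9 bases; S2 differs at 9 bases; S3 differs at 2 bases. The closest is S3.

S3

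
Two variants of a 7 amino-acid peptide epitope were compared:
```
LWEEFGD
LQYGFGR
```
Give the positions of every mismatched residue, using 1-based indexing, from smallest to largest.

2, 3, 4, 7

Scanning 1-based: 2: W/Q; 3: E/Y; 4: E/G; 7: D/R.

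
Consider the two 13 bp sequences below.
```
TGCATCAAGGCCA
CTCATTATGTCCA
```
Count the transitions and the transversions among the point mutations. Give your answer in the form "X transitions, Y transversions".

2 transitions, 3 transversions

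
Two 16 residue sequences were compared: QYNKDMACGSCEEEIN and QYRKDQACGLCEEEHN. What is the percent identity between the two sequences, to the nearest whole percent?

75%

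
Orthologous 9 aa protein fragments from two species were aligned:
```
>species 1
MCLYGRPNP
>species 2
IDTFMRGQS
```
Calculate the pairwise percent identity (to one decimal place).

8 positions differ (1, 2, 3, 4, 5, 7, 8, 9), so 1 of 9 match: 1/9 = 11.11%.

11.1%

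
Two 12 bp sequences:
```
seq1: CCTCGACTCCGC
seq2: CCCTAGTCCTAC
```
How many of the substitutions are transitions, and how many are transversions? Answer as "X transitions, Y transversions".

Transitions (purine↔purine or pyrimidine↔pyrimidine): 3 T→C, 4 C→T, 5 G→A, 6 A→G, 7 C→T, 8 T→C, 10 C→T, 11 G→A.
Transversions (purine↔pyrimidine): none.

8 transitions, 0 transversions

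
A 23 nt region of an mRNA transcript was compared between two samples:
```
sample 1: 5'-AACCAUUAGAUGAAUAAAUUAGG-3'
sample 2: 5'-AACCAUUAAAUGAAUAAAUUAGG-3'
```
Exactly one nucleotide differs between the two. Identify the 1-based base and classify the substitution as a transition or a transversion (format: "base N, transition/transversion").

Base 9 changes G→A. G is a purine and A is a purine, so this is a transition.

base 9, transition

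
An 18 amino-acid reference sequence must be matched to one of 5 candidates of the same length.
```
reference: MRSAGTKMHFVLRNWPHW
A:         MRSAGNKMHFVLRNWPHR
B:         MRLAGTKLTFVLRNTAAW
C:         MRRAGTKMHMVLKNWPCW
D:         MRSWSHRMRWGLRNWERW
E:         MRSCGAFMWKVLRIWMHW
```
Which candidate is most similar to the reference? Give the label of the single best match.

A differs at 2 residues; B differs at 6 residues; C differs at 4 residues; D differs at 9 residues; E differs at 7 residues. The closest is A.

A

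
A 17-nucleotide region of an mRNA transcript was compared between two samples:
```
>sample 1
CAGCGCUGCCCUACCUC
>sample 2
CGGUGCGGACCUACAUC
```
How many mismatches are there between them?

5

Comparing position by position, 5 positions differ: 2 (A/G), 4 (C/U), 7 (U/G), 9 (C/A), 15 (C/A).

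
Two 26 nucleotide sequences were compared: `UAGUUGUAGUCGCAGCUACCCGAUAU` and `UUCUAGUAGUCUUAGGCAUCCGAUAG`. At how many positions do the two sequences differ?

Comparing position by position, 9 positions differ: 2 (A/U), 3 (G/C), 5 (U/A), 12 (G/U), 13 (C/U), 16 (C/G), 17 (U/C), 19 (C/U), 26 (U/G).

9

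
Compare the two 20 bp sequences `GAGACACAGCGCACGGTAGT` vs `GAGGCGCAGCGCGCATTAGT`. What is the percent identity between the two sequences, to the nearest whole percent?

Mismatches at positions 4, 6, 13, 15, 16 (1-based): 5 of 20.
Identical positions: 15/20 = 75% → 75%.

75%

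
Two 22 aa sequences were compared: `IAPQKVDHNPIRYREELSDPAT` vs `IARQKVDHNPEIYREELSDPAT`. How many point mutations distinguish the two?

3

The sequences differ at positions 3, 11, 12 (1-based) — 3 in total.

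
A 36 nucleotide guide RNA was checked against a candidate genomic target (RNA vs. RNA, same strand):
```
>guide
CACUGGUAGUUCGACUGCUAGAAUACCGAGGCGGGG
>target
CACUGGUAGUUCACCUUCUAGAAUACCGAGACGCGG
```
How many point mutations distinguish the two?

5

Comparing position by position, 5 bases differ: 13 (G/A), 14 (A/C), 17 (G/U), 31 (G/A), 34 (G/C).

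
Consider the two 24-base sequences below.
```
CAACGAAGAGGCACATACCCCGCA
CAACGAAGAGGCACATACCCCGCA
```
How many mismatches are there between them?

No positions differ; the sequences are identical.

0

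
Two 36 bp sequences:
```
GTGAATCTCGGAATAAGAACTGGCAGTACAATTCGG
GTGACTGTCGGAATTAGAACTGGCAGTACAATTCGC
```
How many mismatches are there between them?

The sequences differ at positions 5, 7, 15, 36 (1-based) — 4 in total.

4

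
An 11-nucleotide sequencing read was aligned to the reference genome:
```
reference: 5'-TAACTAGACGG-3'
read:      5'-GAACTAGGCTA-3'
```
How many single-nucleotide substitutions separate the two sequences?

4

Mismatches (1-based): position 1: T→G; position 8: A→G; position 10: G→T; position 11: G→A.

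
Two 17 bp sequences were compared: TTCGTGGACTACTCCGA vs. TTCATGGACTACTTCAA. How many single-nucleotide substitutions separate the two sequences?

3

The sequences differ at positions 4, 14, 16 (1-based) — 3 in total.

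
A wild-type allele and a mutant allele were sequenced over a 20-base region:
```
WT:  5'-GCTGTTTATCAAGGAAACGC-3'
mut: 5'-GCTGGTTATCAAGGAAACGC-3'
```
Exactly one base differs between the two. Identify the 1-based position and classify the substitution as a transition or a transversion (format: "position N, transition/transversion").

position 5, transversion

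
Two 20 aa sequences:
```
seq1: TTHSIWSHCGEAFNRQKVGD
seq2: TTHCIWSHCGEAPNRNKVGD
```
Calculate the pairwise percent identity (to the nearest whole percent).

85%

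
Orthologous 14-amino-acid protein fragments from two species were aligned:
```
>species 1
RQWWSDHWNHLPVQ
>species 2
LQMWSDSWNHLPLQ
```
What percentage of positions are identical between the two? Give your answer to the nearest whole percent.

71%

4 positions differ (1, 3, 7, 13), so 10 of 14 match: 10/14 = 71.43%.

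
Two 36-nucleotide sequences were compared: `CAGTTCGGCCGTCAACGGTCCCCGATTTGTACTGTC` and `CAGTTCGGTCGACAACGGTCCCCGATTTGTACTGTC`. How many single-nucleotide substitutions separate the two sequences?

The sequences differ at bases 9, 12 (1-based) — 2 in total.

2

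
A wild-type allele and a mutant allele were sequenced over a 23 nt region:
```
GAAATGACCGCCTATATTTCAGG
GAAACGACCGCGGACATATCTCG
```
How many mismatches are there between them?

Comparing position by position, 7 positions differ: 5 (T/C), 12 (C/G), 13 (T/G), 15 (T/C), 18 (T/A), 21 (A/T), 22 (G/C).

7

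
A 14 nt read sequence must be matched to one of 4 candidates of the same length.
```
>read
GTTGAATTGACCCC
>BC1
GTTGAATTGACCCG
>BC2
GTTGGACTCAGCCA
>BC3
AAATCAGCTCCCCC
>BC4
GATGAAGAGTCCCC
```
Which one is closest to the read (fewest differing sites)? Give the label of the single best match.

BC1

Hamming distances to read — BC1: 1; BC2: 5; BC3: 9; BC4: 4.
Smallest is BC1 with 1 mismatch.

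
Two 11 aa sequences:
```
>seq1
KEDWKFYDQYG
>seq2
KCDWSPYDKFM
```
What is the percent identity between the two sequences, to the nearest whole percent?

45%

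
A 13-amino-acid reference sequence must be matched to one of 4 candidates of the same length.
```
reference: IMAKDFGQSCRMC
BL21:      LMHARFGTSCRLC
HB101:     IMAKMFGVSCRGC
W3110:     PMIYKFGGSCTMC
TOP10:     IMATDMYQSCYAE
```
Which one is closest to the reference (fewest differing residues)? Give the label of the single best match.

Hamming distances to reference — BL21: 6; HB101: 3; W3110: 6; TOP10: 6.
Smallest is HB101 with 3 mismatches.

HB101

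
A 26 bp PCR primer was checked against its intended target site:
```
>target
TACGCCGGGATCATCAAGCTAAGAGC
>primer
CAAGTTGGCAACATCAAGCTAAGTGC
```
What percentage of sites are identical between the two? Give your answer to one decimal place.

Mismatches at positions 1, 3, 5, 6, 9, 11, 24 (1-based): 7 of 26.
Identical positions: 19/26 = 73.08% → 73.1%.

73.1%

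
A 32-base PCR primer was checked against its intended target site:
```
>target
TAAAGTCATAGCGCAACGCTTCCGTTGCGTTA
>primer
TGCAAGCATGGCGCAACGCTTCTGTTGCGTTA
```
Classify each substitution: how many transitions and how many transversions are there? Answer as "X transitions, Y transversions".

4 transitions, 2 transversions

Mismatches (1-based):
position 2: A→G (purine→purine, transition)
position 3: A→C (purine→pyrimidine, transversion)
position 5: G→A (purine→purine, transition)
position 6: T→G (pyrimidine→purine, transversion)
position 10: A→G (purine→purine, transition)
position 23: C→T (pyrimidine→pyrimidine, transition)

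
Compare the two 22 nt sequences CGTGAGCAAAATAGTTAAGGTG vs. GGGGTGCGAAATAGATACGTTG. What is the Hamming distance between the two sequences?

7

The sequences differ at bases 1, 3, 5, 8, 15, 18, 20 (1-based) — 7 in total.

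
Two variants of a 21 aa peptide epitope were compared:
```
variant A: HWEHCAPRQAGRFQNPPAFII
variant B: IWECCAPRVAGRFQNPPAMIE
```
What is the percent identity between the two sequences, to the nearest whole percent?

76%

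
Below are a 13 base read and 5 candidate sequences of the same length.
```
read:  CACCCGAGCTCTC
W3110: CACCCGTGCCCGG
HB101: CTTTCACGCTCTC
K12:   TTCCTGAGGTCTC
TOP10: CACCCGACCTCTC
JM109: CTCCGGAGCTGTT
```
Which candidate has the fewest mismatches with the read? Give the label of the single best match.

TOP10

W3110 differs at 4 positions; HB101 differs at 5 positions; K12 differs at 4 positions; TOP10 differs at 1 position; JM109 differs at 4 positions. The closest is TOP10.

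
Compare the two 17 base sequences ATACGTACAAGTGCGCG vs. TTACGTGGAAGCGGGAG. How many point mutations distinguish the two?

Mismatches (1-based): base 1: A→T; base 7: A→G; base 8: C→G; base 12: T→C; base 14: C→G; base 16: C→A.

6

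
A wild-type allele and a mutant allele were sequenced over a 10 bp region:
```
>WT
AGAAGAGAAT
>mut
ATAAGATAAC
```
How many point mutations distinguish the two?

Mismatches (1-based): position 2: G→T; position 7: G→T; position 10: T→C.

3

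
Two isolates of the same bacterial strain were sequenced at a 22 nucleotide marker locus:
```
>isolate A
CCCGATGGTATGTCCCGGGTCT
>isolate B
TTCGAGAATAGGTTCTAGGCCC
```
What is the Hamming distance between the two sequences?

11

Comparing position by position, 11 sites differ: 1 (C/T), 2 (C/T), 6 (T/G), 7 (G/A), 8 (G/A), 11 (T/G), 14 (C/T), 16 (C/T), 17 (G/A), 20 (T/C), 22 (T/C).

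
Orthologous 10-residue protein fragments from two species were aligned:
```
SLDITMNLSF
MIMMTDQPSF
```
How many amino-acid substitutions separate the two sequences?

7

Comparing position by position, 7 residues differ: 1 (S/M), 2 (L/I), 3 (D/M), 4 (I/M), 6 (M/D), 7 (N/Q), 8 (L/P).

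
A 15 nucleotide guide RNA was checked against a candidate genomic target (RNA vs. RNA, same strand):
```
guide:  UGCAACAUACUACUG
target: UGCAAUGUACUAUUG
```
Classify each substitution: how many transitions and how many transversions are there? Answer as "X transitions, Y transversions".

3 transitions, 0 transversions

Transitions (purine↔purine or pyrimidine↔pyrimidine): 6 C→U, 7 A→G, 13 C→U.
Transversions (purine↔pyrimidine): none.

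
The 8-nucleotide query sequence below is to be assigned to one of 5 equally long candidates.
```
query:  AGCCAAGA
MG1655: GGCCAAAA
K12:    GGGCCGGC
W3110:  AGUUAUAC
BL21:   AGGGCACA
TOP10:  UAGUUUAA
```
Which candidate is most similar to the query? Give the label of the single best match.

Hamming distances to query — MG1655: 2; K12: 5; W3110: 5; BL21: 4; TOP10: 7.
Smallest is MG1655 with 2 mismatches.

MG1655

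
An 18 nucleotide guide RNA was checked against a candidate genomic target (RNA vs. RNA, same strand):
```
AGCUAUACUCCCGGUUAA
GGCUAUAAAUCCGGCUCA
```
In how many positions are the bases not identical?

6

The sequences differ at positions 1, 8, 9, 10, 15, 17 (1-based) — 6 in total.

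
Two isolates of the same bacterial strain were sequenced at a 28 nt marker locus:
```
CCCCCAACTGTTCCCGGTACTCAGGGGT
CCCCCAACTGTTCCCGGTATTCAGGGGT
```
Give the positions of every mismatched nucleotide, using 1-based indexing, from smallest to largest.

20

Differences at position 20 (C→T).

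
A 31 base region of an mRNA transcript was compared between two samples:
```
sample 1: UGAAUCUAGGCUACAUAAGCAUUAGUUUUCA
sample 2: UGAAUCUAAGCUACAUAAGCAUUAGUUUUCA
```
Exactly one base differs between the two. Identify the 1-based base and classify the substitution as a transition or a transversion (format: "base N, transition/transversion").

base 9, transition

Base 9 changes G→A. G is a purine and A is a purine, so this is a transition.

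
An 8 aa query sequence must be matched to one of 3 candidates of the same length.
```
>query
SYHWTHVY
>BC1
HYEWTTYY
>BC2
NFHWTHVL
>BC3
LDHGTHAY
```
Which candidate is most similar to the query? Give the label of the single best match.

BC2

BC1 differs at 4 residues; BC2 differs at 3 residues; BC3 differs at 4 residues. The closest is BC2.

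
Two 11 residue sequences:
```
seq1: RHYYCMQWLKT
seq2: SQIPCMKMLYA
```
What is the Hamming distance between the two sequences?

8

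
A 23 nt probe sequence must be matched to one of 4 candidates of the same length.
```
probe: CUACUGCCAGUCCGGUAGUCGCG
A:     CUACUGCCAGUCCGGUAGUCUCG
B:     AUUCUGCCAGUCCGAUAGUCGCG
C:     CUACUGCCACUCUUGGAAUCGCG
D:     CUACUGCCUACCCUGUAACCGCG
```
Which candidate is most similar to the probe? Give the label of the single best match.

A differs at 1 site; B differs at 3 sites; C differs at 5 sites; D differs at 6 sites. The closest is A.

A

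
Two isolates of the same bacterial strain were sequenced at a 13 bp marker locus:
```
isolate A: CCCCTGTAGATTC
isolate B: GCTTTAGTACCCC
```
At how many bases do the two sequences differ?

10

Comparing position by position, 10 bases differ: 1 (C/G), 3 (C/T), 4 (C/T), 6 (G/A), 7 (T/G), 8 (A/T), 9 (G/A), 10 (A/C), 11 (T/C), 12 (T/C).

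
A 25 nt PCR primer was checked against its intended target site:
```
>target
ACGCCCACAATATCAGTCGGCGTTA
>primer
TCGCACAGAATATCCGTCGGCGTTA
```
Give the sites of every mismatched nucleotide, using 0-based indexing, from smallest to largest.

0, 4, 7, 14

Differences at site 0 (A→T), site 4 (C→A), site 7 (C→G), site 14 (A→C).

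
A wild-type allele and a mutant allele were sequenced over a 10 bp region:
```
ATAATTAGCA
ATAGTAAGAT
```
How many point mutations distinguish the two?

4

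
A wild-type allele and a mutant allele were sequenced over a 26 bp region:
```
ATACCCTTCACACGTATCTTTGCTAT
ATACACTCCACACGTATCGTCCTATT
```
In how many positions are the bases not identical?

8

The sequences differ at positions 5, 8, 19, 21, 22, 23, 24, 25 (1-based) — 8 in total.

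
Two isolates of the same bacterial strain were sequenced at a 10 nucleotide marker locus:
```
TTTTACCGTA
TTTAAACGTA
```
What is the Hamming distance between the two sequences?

Comparing position by position, 2 positions differ: 4 (T/A), 6 (C/A).

2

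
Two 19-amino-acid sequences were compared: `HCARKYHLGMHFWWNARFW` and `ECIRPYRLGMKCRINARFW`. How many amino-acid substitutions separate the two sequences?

Comparing position by position, 8 positions differ: 1 (H/E), 3 (A/I), 5 (K/P), 7 (H/R), 11 (H/K), 12 (F/C), 13 (W/R), 14 (W/I).

8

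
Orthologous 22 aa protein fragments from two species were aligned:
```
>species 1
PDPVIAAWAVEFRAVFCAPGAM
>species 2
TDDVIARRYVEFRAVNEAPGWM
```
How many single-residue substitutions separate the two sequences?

Comparing position by position, 8 positions differ: 1 (P/T), 3 (P/D), 7 (A/R), 8 (W/R), 9 (A/Y), 16 (F/N), 17 (C/E), 21 (A/W).

8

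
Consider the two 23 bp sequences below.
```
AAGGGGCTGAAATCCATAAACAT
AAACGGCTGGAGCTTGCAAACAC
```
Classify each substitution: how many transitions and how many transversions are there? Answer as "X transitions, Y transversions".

Transitions (purine↔purine or pyrimidine↔pyrimidine): 3 G→A, 10 A→G, 12 A→G, 13 T→C, 14 C→T, 15 C→T, 16 A→G, 17 T→C, 23 T→C.
Transversions (purine↔pyrimidine): 4 G→C.

9 transitions, 1 transversion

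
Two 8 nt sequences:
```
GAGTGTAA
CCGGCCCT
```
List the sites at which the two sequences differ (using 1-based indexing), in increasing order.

Scanning 1-based: 1: G/C; 2: A/C; 4: T/G; 5: G/C; 6: T/C; 7: A/C; 8: A/T.

1, 2, 4, 5, 6, 7, 8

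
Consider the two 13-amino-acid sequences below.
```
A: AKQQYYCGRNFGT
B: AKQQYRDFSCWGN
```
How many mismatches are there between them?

7

The sequences differ at residues 6, 7, 8, 9, 10, 11, 13 (1-based) — 7 in total.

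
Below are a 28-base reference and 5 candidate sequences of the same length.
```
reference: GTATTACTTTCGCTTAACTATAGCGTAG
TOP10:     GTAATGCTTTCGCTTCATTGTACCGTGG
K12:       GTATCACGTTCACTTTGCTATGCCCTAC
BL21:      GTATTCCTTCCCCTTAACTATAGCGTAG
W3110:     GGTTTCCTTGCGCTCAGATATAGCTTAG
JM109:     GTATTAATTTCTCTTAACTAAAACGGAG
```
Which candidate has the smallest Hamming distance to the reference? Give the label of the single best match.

BL21

TOP10 differs at 7 sites; K12 differs at 9 sites; BL21 differs at 3 sites; W3110 differs at 8 sites; JM109 differs at 5 sites. The closest is BL21.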